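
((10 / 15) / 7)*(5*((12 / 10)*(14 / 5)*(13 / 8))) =13 / 5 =2.60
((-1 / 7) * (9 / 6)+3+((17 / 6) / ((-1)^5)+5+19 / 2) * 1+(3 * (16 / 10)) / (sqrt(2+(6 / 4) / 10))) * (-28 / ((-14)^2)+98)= 6576 * sqrt(215) / 301+415795 / 294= 1734.61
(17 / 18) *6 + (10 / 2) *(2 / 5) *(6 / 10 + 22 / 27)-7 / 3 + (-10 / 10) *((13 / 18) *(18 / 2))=-91 / 270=-0.34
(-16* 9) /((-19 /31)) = 4464 /19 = 234.95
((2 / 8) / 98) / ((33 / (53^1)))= 53 / 12936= 0.00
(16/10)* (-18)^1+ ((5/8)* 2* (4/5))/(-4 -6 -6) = -2309/80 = -28.86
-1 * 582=-582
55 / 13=4.23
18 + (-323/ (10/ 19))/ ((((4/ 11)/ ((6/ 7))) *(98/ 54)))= -5344587/ 6860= -779.09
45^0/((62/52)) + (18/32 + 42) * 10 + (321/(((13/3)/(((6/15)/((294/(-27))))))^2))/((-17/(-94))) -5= 18030637322283/42768052600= 421.59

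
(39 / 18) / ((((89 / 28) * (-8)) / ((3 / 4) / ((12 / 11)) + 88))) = -7.56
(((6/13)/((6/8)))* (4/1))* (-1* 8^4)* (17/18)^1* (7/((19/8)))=-62390272/2223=-28065.80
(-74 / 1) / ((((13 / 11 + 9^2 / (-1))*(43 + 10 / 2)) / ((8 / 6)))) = 0.03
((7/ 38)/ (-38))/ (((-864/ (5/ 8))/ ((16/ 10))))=7/ 1247616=0.00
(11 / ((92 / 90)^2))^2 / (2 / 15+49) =676603125 / 299989552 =2.26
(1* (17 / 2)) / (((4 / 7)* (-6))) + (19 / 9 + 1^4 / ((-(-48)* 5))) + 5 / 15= -11 / 360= -0.03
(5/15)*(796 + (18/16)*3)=6395/24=266.46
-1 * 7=-7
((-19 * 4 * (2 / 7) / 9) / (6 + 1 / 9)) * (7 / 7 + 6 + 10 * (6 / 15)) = -152 / 35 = -4.34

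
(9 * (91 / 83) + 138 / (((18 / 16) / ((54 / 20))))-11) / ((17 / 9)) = 1232802 / 7055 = 174.74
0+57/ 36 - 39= -37.42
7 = 7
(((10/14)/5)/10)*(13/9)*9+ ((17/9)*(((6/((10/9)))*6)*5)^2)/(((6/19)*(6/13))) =340119.19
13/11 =1.18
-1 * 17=-17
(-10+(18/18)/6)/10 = -59/60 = -0.98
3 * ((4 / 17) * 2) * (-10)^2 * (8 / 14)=9600 / 119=80.67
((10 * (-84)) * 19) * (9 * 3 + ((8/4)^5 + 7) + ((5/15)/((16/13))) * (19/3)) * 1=-6484415/6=-1080735.83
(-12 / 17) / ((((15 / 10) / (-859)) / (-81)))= -556632 / 17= -32743.06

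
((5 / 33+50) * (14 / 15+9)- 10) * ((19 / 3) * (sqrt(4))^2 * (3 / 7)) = 3673004 / 693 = 5300.15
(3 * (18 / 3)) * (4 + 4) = 144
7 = 7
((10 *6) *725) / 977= 43500 / 977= 44.52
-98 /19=-5.16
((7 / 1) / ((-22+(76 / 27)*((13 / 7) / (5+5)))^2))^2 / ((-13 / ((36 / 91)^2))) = -64596985700625 / 23299783795569079552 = -0.00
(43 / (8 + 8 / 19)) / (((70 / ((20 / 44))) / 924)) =2451 / 80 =30.64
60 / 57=20 / 19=1.05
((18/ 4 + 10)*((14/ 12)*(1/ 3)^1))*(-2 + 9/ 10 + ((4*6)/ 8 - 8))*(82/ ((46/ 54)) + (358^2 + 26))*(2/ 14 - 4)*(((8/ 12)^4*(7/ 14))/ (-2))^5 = -222702212096/ 44553356235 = -5.00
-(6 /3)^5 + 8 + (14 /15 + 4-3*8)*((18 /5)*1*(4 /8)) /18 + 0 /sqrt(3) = -1943 /75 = -25.91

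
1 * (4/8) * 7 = 7/2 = 3.50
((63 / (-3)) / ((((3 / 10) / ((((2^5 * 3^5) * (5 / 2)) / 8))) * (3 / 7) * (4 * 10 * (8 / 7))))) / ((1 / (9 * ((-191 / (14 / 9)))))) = 307021995 / 32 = 9594437.34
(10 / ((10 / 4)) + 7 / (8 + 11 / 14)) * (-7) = -4130 / 123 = -33.58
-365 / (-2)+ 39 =443 / 2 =221.50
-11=-11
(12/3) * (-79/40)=-79/10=-7.90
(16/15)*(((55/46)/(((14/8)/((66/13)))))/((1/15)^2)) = 1742400/2093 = 832.49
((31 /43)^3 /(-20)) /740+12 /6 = 2353377409 /1176703600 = 2.00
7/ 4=1.75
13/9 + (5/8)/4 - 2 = -115/288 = -0.40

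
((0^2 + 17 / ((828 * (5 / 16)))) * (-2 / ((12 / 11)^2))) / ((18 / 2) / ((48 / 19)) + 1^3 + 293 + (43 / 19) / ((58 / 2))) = -9067256 / 24442550685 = -0.00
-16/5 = -3.20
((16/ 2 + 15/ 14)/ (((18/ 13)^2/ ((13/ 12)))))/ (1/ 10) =51.26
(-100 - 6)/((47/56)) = -5936/47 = -126.30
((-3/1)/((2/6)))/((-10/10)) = 9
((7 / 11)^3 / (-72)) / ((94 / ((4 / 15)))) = -343 / 33780780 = -0.00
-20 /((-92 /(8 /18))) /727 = 20 /150489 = 0.00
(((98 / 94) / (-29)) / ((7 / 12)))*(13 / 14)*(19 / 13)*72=-8208 / 1363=-6.02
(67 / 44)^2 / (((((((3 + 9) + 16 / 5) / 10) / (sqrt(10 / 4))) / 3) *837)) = 112225 *sqrt(10) / 41050944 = 0.01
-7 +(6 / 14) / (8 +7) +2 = -174 / 35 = -4.97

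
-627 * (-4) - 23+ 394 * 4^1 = 4061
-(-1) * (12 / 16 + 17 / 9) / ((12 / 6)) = 95 / 72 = 1.32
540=540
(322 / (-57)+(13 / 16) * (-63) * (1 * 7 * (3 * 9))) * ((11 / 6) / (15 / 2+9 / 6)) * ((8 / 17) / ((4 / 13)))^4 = -2773576674869 / 257077638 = -10788.87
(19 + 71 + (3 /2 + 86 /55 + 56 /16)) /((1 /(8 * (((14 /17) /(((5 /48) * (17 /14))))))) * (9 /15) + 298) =133242368 /411208215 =0.32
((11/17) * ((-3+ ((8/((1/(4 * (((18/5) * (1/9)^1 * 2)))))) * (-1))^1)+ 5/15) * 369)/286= -26076/1105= -23.60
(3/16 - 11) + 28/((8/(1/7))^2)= -605/56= -10.80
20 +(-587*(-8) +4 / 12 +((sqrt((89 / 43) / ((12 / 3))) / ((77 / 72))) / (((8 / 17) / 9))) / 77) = 1377*sqrt(3827) / 509894 +14149 / 3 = 4716.50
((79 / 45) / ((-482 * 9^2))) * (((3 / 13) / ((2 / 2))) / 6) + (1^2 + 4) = 228395621 / 45679140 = 5.00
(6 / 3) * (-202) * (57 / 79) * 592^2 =-8070484992 / 79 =-102158037.87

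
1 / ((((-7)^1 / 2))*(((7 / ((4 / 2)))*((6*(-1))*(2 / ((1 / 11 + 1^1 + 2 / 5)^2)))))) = 6724 / 444675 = 0.02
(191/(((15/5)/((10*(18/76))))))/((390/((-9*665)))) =-60165/26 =-2314.04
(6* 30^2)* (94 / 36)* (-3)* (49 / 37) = -2072700 / 37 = -56018.92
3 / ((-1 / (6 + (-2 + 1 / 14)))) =-171 / 14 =-12.21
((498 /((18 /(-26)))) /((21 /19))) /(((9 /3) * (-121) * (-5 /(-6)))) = 82004 /38115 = 2.15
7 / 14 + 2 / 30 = 17 / 30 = 0.57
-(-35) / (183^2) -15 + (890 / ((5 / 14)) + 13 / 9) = 27666887 / 11163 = 2478.45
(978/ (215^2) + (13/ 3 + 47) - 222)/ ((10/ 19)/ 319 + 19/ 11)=-143429116226/ 1453175325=-98.70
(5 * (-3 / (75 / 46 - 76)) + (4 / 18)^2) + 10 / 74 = 3959743 / 10252737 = 0.39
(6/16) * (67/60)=0.42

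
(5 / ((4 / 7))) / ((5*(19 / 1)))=7 / 76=0.09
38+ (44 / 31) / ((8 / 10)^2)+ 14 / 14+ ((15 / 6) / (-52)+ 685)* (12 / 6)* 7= 7762219 / 806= 9630.54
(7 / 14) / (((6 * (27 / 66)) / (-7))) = -77 / 54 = -1.43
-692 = -692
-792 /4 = -198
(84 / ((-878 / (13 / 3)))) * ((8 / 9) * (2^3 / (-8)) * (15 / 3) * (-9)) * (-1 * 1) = 7280 / 439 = 16.58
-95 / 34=-2.79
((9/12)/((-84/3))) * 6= -9/56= -0.16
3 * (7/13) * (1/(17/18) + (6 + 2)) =3234/221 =14.63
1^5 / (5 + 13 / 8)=8 / 53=0.15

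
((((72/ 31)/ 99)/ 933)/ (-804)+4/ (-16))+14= 3517181407/ 255795012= 13.75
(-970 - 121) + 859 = -232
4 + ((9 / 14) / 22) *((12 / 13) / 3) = 4013 / 1001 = 4.01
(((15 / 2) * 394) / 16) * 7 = 1292.81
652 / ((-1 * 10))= -326 / 5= -65.20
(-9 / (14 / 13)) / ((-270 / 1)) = 13 / 420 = 0.03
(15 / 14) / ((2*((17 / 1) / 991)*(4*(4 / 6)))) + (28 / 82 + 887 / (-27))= -87679447 / 4215456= -20.80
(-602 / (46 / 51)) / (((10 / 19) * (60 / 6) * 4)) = -291669 / 9200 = -31.70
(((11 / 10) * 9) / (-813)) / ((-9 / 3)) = 11 / 2710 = 0.00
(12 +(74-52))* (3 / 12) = 17 / 2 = 8.50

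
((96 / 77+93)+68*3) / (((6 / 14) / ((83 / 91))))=635365 / 1001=634.73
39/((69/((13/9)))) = 169/207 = 0.82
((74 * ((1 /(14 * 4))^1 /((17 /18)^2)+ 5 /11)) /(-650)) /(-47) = 781477 /679829150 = 0.00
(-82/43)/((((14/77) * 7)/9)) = -4059/301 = -13.49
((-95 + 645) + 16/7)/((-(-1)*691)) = 3866/4837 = 0.80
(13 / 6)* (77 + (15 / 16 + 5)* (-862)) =-174759 / 16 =-10922.44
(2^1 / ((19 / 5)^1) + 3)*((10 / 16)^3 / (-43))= -8375 / 418304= -0.02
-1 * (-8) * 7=56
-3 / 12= -1 / 4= -0.25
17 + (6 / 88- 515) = -21909 / 44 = -497.93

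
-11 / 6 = -1.83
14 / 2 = 7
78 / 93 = 26 / 31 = 0.84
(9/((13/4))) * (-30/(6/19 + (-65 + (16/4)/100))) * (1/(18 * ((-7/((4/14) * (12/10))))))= -34200/9779861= -0.00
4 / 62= 2 / 31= 0.06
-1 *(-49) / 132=49 / 132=0.37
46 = 46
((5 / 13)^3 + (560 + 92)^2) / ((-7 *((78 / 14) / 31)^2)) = -2094235318217 / 1113879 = -1880128.20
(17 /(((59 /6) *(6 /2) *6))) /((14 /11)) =187 /2478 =0.08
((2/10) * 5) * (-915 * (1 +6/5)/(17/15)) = -30195/17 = -1776.18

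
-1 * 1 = -1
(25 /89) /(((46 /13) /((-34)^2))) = 187850 /2047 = 91.77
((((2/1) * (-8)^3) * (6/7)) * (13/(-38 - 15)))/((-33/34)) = -221.81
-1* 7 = -7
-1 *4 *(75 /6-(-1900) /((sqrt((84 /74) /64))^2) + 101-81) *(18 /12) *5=-22502825 /7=-3214689.29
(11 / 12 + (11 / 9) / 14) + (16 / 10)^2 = 22453 / 6300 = 3.56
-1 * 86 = -86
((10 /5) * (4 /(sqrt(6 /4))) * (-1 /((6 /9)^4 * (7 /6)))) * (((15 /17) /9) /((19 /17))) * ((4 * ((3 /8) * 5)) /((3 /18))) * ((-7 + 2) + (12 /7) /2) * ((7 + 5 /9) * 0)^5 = 0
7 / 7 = 1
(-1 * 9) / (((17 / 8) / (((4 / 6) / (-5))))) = 48 / 85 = 0.56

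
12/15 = 0.80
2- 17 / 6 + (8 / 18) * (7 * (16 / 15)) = 671 / 270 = 2.49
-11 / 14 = -0.79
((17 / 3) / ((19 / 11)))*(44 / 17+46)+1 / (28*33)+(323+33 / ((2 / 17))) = 13393553 / 17556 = 762.90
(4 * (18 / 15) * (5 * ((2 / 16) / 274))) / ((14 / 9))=27 / 3836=0.01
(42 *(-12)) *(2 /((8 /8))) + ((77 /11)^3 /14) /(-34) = -68593 /68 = -1008.72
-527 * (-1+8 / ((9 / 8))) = -28985 / 9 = -3220.56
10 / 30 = 0.33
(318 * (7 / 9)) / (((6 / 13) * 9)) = 4823 / 81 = 59.54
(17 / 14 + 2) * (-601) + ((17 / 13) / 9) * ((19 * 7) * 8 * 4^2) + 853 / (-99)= 9606671 / 18018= 533.17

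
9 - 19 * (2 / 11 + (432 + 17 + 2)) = -94198 / 11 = -8563.45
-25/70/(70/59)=-0.30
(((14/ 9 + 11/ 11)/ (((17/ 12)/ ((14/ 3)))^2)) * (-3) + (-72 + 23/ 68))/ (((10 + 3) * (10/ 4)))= -107407/ 22542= -4.76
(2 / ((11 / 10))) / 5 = 4 / 11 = 0.36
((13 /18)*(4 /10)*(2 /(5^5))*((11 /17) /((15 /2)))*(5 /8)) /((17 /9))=143 /27093750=0.00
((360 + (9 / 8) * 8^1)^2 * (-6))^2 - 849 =667433444307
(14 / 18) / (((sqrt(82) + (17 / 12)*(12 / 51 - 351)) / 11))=-0.02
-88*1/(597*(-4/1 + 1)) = 88/1791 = 0.05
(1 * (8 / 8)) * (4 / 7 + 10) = 74 / 7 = 10.57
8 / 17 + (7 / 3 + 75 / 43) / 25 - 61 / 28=-1.54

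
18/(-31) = -18/31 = -0.58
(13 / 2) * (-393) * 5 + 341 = -24863 / 2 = -12431.50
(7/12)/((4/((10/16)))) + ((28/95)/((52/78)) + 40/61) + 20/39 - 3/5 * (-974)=586.10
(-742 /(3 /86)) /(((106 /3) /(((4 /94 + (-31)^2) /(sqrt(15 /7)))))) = -27191738* sqrt(105) /705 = -395223.26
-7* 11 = -77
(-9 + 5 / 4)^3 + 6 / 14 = -208345 / 448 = -465.06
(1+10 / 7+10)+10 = 157 / 7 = 22.43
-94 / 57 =-1.65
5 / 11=0.45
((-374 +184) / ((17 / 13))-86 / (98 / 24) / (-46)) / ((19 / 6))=-16649508 / 364021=-45.74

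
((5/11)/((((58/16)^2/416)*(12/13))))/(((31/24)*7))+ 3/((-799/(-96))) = 3343585376/1603966133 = 2.08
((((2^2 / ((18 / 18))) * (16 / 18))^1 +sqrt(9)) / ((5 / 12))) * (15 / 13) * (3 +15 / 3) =1888 / 13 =145.23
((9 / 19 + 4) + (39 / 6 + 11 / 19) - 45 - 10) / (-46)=1651 / 1748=0.94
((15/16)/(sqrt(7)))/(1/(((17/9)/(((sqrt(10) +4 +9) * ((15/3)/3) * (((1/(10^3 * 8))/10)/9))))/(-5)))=-663000 * sqrt(7)/371 +51000 * sqrt(70)/371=-3578.00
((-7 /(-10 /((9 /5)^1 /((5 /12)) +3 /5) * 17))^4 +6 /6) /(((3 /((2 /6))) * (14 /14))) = 326803463075041 /2936285156250000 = 0.11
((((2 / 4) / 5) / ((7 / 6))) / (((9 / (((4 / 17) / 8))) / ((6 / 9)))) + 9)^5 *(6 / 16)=22145.67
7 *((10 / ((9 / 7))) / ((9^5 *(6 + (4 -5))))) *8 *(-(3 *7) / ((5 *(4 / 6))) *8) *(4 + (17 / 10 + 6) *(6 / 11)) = -900032 / 1476225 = -0.61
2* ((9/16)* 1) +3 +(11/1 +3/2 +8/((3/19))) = 1615/24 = 67.29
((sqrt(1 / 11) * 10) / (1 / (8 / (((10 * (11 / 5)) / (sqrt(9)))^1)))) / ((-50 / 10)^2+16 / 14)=280 * sqrt(11) / 7381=0.13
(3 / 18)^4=1 / 1296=0.00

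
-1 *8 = -8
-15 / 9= -5 / 3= -1.67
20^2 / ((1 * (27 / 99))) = 4400 / 3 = 1466.67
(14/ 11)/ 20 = 7/ 110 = 0.06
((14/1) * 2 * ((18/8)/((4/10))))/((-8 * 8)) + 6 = 453/128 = 3.54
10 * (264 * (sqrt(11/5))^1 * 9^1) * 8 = 38016 * sqrt(55) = 281934.20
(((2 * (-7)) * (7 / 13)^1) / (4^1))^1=-49 / 26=-1.88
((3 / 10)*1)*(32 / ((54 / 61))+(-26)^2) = 9614 / 45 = 213.64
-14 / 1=-14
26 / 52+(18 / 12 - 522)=-520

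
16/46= 8/23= 0.35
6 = 6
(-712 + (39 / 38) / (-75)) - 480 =-1132413 / 950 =-1192.01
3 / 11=0.27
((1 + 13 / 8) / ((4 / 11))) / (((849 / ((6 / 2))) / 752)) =19.18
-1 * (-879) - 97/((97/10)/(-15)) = 1029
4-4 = 0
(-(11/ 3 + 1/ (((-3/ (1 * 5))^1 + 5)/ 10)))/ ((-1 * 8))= 49/ 66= 0.74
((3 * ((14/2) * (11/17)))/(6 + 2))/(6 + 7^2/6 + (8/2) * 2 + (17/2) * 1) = 693/12512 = 0.06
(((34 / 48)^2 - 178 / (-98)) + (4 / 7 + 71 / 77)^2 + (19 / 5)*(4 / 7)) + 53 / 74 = 4698191969 / 631794240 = 7.44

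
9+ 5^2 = 34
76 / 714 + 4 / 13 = 1922 / 4641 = 0.41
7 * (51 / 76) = 357 / 76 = 4.70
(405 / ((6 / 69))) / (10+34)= 9315 / 88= 105.85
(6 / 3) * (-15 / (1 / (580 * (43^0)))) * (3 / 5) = -10440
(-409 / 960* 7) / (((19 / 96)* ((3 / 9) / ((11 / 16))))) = -94479 / 3040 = -31.08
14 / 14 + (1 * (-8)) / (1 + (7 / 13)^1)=-21 / 5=-4.20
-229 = -229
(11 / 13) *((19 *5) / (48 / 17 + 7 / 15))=266475 / 10907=24.43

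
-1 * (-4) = 4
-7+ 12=5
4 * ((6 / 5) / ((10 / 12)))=144 / 25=5.76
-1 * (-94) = 94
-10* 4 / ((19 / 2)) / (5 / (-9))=144 / 19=7.58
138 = 138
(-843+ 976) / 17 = 133 / 17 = 7.82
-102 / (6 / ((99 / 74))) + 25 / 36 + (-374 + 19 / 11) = -5777599 / 14652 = -394.32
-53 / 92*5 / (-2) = 265 / 184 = 1.44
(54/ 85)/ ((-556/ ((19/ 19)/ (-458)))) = 27/ 10822540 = 0.00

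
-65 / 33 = -1.97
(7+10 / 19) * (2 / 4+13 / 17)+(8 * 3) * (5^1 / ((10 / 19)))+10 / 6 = 239.19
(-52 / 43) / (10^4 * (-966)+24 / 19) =247 / 1973054742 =0.00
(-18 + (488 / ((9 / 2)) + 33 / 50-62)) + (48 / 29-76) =-590387 / 13050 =-45.24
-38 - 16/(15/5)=-130/3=-43.33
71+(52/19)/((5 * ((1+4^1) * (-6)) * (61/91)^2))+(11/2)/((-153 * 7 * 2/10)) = 268550193341/3785931450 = 70.93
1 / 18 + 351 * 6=37909 / 18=2106.06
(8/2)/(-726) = -2/363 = -0.01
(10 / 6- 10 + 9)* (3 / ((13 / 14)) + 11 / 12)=647 / 234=2.76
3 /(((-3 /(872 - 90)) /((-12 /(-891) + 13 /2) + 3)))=-2209541 /297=-7439.53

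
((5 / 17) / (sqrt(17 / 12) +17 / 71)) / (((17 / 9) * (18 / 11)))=-23430 / 1397893 +277255 * sqrt(51) / 23764181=0.07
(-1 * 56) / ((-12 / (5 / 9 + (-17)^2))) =36484 / 27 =1351.26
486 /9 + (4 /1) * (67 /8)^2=5353 /16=334.56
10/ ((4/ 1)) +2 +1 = 11/ 2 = 5.50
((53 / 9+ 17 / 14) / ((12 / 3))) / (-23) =-0.08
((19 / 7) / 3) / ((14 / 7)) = 0.45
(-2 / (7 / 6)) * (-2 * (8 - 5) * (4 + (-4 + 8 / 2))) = 288 / 7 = 41.14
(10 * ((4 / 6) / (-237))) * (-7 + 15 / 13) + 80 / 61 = 832160 / 563823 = 1.48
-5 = -5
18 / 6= 3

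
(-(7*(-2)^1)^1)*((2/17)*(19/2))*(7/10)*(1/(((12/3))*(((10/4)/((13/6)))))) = 12103/5100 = 2.37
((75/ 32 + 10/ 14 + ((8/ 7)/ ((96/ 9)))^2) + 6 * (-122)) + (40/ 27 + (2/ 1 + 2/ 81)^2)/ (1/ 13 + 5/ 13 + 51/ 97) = -9263831489767/ 12808121760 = -723.28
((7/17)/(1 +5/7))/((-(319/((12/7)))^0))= -49/204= -0.24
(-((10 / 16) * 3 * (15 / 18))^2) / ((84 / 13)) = -8125 / 21504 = -0.38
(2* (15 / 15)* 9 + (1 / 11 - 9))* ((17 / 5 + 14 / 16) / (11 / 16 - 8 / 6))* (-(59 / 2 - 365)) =-625860 / 31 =-20189.03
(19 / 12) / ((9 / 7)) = 1.23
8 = 8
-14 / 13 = -1.08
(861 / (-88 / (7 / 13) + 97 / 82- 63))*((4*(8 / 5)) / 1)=-5271616 / 215485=-24.46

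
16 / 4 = 4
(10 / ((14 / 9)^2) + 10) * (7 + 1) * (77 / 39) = 223.22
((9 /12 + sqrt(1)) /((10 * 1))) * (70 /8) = 49 /32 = 1.53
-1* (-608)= 608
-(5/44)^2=-25/1936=-0.01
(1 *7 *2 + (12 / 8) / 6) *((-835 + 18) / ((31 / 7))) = -325983 / 124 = -2628.90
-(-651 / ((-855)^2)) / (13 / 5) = 217 / 633555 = 0.00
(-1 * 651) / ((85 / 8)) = -5208 / 85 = -61.27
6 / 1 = 6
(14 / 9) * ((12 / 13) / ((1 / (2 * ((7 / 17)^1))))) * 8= 6272 / 663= 9.46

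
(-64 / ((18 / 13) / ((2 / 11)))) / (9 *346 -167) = -832 / 291753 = -0.00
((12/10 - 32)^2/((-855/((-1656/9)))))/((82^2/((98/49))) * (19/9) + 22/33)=1090936/37931125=0.03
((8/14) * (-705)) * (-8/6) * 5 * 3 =56400/7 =8057.14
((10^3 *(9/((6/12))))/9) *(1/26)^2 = 500/169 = 2.96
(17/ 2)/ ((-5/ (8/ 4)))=-17/ 5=-3.40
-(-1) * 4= 4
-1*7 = -7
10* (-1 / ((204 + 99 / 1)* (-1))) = 10 / 303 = 0.03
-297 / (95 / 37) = -10989 / 95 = -115.67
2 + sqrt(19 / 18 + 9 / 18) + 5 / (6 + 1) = sqrt(14) / 3 + 19 / 7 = 3.96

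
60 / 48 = 5 / 4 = 1.25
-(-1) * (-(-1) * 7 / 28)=1 / 4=0.25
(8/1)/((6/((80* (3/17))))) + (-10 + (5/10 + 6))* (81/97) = 52441/3298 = 15.90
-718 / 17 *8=-5744 / 17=-337.88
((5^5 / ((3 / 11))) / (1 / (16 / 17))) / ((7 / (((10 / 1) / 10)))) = 1540.62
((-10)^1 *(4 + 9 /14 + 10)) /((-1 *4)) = 1025 /28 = 36.61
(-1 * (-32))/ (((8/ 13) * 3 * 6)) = 26/ 9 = 2.89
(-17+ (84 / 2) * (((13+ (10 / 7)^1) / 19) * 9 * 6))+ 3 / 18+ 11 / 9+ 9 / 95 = 2918627 / 1710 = 1706.80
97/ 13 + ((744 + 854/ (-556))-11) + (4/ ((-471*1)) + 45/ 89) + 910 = 249879729569/ 151495266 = 1649.42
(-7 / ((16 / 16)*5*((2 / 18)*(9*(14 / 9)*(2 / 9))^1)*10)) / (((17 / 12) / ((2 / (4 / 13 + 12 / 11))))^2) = -14907321 / 36125000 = -0.41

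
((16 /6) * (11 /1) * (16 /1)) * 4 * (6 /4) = 2816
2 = 2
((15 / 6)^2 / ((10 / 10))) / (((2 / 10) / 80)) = 2500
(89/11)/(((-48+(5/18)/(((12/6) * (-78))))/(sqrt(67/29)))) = -0.26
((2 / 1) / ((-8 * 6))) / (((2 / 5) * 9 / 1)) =-5 / 432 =-0.01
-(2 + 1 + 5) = -8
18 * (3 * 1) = 54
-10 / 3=-3.33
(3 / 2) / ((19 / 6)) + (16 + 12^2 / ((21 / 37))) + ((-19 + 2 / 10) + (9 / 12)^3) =10717027 / 42560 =251.81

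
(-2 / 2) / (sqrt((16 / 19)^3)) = -19*sqrt(19) / 64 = -1.29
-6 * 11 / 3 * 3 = -66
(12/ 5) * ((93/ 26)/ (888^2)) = 31/ 2847520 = 0.00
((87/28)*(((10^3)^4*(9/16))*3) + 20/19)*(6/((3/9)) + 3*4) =20920781250004200/133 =157299107142888.72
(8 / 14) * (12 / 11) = 48 / 77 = 0.62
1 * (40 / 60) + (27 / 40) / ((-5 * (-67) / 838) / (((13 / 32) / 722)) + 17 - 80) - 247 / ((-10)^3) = 4838938297 / 5290138500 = 0.91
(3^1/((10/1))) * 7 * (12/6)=21/5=4.20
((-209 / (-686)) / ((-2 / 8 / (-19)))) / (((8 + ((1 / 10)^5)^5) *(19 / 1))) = 4180000000000000000000000000 / 27440000000000000000000000343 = 0.15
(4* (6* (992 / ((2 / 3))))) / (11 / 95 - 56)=-3392640 / 5309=-639.04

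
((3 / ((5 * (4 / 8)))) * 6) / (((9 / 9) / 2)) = 72 / 5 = 14.40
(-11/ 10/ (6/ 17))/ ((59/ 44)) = -2057/ 885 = -2.32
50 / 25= 2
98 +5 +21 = 124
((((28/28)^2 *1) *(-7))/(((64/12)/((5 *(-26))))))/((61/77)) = 215.38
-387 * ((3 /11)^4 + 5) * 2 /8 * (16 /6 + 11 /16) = -761038467 /468512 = -1624.37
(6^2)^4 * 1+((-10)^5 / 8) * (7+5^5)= -37470384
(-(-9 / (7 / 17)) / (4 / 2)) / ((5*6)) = 51 / 140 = 0.36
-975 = -975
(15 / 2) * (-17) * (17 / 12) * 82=-59245 / 4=-14811.25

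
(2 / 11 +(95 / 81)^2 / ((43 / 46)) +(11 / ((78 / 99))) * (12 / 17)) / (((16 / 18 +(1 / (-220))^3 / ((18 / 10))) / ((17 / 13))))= 1528090772560000 / 90254878964757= 16.93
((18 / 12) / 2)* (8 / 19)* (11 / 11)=0.32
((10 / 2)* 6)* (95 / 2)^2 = 135375 / 2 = 67687.50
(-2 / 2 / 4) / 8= -1 / 32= -0.03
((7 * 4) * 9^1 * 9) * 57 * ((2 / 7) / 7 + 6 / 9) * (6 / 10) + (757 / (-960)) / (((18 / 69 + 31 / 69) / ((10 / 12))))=5162679281 / 94080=54875.42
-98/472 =-49/236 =-0.21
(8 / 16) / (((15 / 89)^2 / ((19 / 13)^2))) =2859481 / 76050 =37.60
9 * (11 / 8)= 99 / 8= 12.38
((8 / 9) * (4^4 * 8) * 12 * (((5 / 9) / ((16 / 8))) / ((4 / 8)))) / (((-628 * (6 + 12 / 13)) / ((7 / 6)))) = -372736 / 114453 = -3.26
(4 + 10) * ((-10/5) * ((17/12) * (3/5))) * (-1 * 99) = 2356.20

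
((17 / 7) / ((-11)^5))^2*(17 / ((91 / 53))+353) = 0.00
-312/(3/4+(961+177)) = -1248/4555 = -0.27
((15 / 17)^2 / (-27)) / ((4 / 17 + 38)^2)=-1 / 50700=-0.00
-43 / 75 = -0.57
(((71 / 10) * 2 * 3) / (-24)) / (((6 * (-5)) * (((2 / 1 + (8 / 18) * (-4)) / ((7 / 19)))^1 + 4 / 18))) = 1491 / 20800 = 0.07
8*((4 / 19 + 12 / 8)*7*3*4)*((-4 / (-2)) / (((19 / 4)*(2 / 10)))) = 2419.94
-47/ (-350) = 47/ 350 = 0.13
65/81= 0.80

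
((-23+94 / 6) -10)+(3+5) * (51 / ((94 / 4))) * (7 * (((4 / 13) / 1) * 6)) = 207.03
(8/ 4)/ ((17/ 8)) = 16/ 17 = 0.94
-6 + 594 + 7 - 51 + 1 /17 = 9249 /17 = 544.06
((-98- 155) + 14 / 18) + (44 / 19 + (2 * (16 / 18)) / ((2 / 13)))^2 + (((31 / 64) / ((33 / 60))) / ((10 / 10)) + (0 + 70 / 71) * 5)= -19730536811 / 365395536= -54.00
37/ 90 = 0.41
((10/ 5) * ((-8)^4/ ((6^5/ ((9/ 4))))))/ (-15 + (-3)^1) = -32/ 243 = -0.13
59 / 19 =3.11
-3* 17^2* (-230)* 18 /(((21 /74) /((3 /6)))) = 44269020 /7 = 6324145.71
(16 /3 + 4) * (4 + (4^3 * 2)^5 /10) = 160345445904 /5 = 32069089180.80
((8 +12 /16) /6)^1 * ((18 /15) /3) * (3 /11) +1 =1.16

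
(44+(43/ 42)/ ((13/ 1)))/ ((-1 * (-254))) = 24067/ 138684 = 0.17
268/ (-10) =-134/ 5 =-26.80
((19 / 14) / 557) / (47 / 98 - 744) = -7 / 2136095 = -0.00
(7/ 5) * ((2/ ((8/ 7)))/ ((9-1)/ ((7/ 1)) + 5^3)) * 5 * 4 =343/ 883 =0.39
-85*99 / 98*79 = -664785 / 98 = -6783.52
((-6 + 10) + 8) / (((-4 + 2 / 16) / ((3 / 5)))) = -288 / 155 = -1.86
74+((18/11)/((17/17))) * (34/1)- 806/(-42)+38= 43157/231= 186.83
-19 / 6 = -3.17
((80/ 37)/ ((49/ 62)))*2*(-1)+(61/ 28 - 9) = -89149/ 7252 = -12.29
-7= -7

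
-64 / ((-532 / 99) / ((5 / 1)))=7920 / 133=59.55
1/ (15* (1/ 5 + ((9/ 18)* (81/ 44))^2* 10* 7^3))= 0.00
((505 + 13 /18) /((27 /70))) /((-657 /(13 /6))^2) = 53844245 /3776065452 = 0.01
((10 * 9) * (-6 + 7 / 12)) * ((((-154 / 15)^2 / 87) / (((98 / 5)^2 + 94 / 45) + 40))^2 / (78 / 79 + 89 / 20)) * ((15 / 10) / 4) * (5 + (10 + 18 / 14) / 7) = -3121618500 / 1738036200881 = -0.00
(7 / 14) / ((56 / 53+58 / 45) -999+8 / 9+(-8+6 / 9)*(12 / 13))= -31005 / 62167186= -0.00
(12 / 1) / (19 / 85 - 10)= -340 / 277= -1.23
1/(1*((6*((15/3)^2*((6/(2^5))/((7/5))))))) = 56/1125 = 0.05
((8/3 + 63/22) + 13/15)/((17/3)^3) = 0.04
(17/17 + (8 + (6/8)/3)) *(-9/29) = -333/116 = -2.87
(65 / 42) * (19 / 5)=247 / 42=5.88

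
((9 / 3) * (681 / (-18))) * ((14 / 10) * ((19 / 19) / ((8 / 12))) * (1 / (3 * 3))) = -1589 / 60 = -26.48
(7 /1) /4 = 7 /4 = 1.75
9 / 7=1.29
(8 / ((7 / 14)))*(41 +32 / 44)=7344 / 11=667.64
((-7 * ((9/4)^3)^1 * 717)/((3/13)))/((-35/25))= 11325015/64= 176953.36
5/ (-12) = -5/ 12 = -0.42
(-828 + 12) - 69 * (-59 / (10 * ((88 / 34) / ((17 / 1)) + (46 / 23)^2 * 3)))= -27481401 / 35120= -782.50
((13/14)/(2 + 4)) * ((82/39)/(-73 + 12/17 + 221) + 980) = 48310777/318528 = 151.67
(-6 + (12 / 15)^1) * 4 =-104 / 5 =-20.80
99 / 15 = 33 / 5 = 6.60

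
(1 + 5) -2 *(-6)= 18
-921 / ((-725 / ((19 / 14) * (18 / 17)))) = 1.83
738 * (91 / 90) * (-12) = -8954.40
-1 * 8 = -8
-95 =-95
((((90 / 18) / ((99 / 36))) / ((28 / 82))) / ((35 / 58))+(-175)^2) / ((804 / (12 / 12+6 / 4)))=27519385 / 288904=95.25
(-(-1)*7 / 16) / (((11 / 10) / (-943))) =-33005 / 88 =-375.06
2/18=1/9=0.11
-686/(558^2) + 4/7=620327/1089774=0.57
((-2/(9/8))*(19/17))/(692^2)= -19/4579137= -0.00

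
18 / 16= 9 / 8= 1.12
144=144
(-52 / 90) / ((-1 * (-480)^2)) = 13 / 5184000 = 0.00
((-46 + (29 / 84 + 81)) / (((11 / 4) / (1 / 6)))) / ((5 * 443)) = 2969 / 3069990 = 0.00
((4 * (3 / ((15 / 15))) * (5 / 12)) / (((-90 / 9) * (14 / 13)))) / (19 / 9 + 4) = -117 / 1540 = -0.08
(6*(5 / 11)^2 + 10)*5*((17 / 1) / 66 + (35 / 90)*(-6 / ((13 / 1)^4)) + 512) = 3283103563000 / 114044073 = 28788.02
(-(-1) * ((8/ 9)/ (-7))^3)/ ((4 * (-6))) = 0.00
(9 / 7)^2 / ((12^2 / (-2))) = -9 / 392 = -0.02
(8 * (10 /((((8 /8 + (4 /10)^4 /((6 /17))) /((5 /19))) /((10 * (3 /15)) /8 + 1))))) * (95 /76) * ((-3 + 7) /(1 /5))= 23437500 /38209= 613.40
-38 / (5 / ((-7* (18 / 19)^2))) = 4536 / 95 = 47.75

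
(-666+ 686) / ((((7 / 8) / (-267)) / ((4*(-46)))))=7860480 / 7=1122925.71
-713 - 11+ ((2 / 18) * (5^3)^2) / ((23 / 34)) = 381382 / 207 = 1842.43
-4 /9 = -0.44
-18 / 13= -1.38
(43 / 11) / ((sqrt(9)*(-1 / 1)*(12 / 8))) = -86 / 99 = -0.87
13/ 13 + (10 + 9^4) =6572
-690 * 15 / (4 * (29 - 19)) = -1035 / 4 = -258.75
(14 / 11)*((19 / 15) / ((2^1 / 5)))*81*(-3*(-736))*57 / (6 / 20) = 1506496320 / 11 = 136954210.91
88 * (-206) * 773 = -14012944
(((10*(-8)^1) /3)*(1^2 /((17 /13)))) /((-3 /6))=2080 /51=40.78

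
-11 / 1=-11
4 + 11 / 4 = 27 / 4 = 6.75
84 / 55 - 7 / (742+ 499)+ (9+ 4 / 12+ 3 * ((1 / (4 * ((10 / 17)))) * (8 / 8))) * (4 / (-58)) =18765209 / 23752740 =0.79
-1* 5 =-5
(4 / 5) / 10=2 / 25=0.08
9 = 9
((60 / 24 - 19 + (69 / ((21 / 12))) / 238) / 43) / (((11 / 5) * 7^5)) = -136065 / 13244218526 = -0.00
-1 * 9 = -9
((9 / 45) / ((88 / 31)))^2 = 961 / 193600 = 0.00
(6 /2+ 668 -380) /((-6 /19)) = -1843 /2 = -921.50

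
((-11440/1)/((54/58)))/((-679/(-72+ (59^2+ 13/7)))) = 7921101760/128331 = 61723.99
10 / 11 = 0.91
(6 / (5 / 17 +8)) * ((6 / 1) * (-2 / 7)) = -408 / 329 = -1.24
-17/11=-1.55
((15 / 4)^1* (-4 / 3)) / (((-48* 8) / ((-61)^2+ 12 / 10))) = 18611 / 384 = 48.47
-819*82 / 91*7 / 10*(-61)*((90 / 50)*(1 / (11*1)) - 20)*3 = -515703699 / 275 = -1875286.18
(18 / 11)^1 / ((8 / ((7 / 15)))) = 21 / 220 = 0.10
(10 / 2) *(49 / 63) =35 / 9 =3.89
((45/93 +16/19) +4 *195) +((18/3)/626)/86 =12387692285/15854702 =781.33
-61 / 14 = -4.36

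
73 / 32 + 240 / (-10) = -695 / 32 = -21.72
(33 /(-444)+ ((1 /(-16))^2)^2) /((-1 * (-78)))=-0.00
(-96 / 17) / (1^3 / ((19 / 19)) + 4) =-96 / 85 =-1.13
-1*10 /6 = -5 /3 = -1.67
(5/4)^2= 25/16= 1.56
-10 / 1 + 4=-6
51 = 51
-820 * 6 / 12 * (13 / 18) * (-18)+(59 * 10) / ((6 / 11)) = 19235 / 3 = 6411.67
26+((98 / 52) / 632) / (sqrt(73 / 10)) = 49 * sqrt(730) / 1199536+26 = 26.00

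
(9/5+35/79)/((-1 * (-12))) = 443/2370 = 0.19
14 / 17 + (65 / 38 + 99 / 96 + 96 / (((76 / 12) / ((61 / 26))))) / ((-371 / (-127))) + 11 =1243065865 / 49850528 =24.94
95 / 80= 1.19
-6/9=-0.67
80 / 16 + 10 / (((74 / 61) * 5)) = 246 / 37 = 6.65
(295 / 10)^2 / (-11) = -3481 / 44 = -79.11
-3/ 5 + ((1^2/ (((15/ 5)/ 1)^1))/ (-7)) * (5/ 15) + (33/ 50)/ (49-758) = -1377539/ 2233350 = -0.62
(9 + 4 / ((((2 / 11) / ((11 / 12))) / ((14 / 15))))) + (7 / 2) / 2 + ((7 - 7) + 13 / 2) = 6493 / 180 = 36.07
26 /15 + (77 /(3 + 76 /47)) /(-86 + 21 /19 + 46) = 1.30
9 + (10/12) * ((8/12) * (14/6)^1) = 278/27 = 10.30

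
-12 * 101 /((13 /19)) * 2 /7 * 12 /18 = -30704 /91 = -337.41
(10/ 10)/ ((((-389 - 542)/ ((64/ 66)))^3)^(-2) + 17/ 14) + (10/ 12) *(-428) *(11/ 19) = -23942723530006602107672829840644/ 116414603198203628054499386199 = -205.67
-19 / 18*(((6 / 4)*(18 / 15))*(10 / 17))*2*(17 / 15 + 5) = -3496 / 255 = -13.71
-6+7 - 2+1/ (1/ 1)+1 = 1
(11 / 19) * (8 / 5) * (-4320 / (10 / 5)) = -38016 / 19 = -2000.84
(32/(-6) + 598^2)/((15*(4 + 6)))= 536398/225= 2383.99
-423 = -423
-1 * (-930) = 930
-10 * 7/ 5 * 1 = -14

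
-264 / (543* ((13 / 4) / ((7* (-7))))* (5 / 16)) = 275968 / 11765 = 23.46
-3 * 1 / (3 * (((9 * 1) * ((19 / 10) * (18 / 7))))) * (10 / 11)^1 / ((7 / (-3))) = 50 / 5643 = 0.01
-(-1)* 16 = 16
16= 16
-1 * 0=0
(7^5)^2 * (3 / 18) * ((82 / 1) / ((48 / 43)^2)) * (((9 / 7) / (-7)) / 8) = -437023799009 / 6144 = -71130175.62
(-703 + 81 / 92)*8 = -129190 / 23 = -5616.96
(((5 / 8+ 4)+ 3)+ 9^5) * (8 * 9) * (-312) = -1326648024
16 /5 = 3.20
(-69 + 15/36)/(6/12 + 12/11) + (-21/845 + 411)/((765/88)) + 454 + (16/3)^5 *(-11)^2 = 127693819468291/244348650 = 522588.60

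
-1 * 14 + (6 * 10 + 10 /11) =46.91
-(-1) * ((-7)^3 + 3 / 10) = -3427 / 10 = -342.70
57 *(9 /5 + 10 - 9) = 798 /5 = 159.60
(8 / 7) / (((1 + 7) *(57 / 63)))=3 / 19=0.16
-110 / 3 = -36.67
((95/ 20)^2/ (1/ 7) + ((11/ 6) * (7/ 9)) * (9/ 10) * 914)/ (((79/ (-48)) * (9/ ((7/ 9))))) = -2235919/ 31995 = -69.88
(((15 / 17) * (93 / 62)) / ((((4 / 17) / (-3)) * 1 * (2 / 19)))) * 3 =-7695 / 16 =-480.94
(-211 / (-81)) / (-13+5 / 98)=-20678 / 102789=-0.20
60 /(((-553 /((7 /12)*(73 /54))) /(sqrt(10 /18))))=-0.06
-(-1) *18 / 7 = 18 / 7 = 2.57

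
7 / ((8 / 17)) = 119 / 8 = 14.88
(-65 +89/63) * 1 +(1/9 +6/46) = -30596/483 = -63.35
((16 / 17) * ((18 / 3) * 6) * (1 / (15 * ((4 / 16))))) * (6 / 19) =4608 / 1615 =2.85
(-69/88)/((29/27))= -1863/2552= -0.73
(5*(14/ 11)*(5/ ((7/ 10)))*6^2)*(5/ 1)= 90000/ 11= 8181.82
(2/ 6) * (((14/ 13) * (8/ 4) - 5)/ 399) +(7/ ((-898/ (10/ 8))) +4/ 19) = 0.20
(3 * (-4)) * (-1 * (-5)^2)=300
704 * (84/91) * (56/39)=157696/169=933.11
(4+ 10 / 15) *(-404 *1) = -1885.33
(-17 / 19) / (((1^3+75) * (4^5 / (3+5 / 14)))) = -799 / 20701184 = -0.00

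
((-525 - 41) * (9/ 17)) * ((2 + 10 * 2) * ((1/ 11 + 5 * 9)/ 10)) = -2526624/ 85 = -29724.99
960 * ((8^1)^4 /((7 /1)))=3932160 /7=561737.14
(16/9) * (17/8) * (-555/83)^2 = 1163650/6889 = 168.91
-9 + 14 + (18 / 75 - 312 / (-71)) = 17101 / 1775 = 9.63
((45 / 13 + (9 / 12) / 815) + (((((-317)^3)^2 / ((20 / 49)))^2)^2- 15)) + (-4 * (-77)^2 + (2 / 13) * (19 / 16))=12952021899273765683284300330939048401814285854582681176873412040004999 / 339040000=38202046659018893591565300000000000000000000000000000000000000.00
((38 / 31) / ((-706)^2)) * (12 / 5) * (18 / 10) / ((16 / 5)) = 513 / 154515160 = 0.00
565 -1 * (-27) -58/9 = 5270/9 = 585.56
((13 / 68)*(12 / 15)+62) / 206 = 5283 / 17510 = 0.30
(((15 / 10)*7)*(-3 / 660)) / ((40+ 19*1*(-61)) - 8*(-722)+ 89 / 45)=-189 / 18449552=-0.00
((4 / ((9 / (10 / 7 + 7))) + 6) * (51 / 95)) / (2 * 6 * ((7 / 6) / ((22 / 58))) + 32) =57409 / 756105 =0.08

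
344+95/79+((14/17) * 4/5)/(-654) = 757995233/2195805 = 345.20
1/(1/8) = 8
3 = 3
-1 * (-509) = 509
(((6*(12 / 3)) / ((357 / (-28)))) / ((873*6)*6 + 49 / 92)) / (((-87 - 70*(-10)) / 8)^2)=-0.00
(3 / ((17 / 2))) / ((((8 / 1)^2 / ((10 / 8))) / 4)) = 15 / 544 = 0.03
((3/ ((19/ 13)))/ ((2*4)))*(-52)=-13.34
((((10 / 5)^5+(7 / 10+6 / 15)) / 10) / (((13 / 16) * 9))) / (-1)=-1324 / 2925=-0.45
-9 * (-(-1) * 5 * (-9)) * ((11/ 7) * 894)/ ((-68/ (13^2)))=-336544065/ 238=-1414050.69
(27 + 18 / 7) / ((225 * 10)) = 23 / 1750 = 0.01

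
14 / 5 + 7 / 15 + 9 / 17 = 968 / 255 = 3.80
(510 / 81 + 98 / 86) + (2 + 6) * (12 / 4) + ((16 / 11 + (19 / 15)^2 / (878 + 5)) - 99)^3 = -416541528636578091568676077 / 448824107675791546875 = -928072.98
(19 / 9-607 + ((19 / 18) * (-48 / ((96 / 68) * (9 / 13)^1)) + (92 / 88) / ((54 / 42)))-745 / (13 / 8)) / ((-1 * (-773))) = -1.44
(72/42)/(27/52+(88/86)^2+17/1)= 384592/4165259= 0.09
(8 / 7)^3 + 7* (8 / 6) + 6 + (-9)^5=-60744107 / 1029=-59032.17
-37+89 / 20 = -651 / 20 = -32.55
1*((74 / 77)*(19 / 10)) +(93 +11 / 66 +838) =2155213 / 2310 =932.99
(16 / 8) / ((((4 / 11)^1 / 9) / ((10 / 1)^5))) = 4950000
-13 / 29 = -0.45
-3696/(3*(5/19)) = -23408/5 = -4681.60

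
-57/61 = -0.93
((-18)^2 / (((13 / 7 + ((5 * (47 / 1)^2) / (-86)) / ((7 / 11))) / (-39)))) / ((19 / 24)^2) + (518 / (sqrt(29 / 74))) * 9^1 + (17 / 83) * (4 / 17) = 363843160964 / 3606856051 + 4662 * sqrt(2146) / 29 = 7548.01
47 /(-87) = -47 /87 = -0.54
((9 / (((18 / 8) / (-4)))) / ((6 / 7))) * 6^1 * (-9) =1008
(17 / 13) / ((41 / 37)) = 629 / 533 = 1.18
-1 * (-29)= 29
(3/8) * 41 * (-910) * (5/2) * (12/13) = -64575/2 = -32287.50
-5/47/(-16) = 5/752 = 0.01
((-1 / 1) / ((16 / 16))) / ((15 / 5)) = -1 / 3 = -0.33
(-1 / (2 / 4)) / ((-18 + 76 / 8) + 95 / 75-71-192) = 60 / 8107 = 0.01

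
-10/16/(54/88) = -55/54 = -1.02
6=6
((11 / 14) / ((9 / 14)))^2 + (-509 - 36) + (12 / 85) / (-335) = -1253584372 / 2306475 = -543.51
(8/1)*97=776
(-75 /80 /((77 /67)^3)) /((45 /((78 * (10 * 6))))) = -58648785 /913066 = -64.23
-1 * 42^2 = -1764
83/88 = 0.94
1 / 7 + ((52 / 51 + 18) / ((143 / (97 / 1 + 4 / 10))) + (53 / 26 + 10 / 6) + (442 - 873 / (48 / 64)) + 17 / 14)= -35939042 / 51051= -703.98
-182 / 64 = -91 / 32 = -2.84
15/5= 3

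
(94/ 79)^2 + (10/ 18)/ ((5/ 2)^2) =1.50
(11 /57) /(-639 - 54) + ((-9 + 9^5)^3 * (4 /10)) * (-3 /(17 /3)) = -2660461339395686417 /61047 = -43580541867670.59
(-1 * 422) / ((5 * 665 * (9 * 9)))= -422 / 269325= -0.00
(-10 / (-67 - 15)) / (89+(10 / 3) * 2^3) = 15 / 14227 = 0.00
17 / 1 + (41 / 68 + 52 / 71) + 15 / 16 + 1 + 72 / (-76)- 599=-212698817 / 366928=-579.67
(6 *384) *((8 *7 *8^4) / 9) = 58720256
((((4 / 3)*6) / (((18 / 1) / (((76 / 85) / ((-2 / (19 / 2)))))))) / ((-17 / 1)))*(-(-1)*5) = 1444 / 2601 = 0.56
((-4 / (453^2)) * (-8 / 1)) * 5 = 0.00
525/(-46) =-525/46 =-11.41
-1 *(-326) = 326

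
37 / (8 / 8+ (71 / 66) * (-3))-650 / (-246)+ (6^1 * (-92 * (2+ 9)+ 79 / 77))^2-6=547611730189 / 14883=36794445.35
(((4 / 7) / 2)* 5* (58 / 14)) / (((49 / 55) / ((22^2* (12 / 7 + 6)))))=416869200 / 16807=24803.31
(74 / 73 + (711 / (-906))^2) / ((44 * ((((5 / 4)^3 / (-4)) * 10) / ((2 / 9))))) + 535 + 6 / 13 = 716906030034811 / 1338860469375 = 535.46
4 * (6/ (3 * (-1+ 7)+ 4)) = 12/ 11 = 1.09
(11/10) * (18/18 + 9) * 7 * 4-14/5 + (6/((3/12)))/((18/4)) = 4658/15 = 310.53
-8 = -8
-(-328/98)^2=-26896/2401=-11.20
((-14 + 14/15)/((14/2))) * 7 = -196/15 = -13.07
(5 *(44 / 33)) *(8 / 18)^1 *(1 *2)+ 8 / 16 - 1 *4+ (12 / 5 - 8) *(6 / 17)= 2063 / 4590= 0.45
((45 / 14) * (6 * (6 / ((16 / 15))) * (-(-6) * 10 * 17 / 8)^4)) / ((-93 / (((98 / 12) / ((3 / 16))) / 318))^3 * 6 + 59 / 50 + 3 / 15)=-3597625542877734375 / 235704430855099372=-15.26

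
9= 9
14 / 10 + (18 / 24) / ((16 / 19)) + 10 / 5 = 1373 / 320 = 4.29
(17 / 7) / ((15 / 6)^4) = 272 / 4375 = 0.06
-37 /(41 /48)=-1776 /41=-43.32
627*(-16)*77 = -772464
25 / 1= 25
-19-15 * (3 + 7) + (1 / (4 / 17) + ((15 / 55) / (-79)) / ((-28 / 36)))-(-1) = -3984257 / 24332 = -163.75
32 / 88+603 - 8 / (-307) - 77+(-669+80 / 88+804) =2236583 / 3377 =662.30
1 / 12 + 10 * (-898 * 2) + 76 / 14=-1508177 / 84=-17954.49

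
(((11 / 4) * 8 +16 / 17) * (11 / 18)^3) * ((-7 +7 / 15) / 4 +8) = 3304873 / 99144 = 33.33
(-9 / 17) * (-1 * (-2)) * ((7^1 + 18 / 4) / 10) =-207 / 170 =-1.22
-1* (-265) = 265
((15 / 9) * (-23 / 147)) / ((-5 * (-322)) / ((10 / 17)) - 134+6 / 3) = -23 / 229761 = -0.00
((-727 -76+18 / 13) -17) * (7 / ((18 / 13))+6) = -1058879 / 117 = -9050.25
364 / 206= 182 / 103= 1.77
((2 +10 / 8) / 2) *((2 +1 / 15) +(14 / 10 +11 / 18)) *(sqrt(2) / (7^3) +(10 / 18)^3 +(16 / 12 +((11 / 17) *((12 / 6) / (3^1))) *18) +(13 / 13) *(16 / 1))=4771 *sqrt(2) / 246960 +298822043 / 1784592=167.47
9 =9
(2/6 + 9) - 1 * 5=13/3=4.33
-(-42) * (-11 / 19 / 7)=-66 / 19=-3.47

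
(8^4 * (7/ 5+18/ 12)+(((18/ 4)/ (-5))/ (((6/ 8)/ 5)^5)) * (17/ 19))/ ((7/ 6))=6536192/ 5985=1092.10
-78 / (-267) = 26 / 89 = 0.29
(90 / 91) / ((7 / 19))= 1710 / 637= 2.68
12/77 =0.16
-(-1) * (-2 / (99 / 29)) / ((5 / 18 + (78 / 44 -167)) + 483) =-58 / 31487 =-0.00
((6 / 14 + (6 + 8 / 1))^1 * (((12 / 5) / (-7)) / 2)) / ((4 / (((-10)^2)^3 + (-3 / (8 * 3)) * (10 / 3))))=-34628557 / 56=-618367.09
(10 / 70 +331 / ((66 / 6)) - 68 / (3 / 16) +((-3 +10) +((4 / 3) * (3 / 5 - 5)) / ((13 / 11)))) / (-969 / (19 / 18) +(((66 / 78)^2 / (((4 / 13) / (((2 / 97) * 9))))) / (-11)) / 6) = 641611156 / 1782713625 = 0.36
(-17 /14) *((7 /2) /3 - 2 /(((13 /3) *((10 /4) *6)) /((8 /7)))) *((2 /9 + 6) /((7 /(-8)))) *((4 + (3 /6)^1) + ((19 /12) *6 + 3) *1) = 14283536 /85995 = 166.10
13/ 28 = 0.46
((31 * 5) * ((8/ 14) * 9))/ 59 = 5580/ 413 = 13.51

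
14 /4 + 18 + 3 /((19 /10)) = 877 /38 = 23.08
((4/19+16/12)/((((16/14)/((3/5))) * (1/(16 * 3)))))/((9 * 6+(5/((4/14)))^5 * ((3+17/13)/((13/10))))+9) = 178464/24948179615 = 0.00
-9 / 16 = -0.56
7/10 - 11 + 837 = 8267/10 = 826.70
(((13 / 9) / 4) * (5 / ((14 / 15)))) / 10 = 65 / 336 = 0.19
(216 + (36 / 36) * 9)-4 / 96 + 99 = 7775 / 24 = 323.96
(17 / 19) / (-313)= -17 / 5947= -0.00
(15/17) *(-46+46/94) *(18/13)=-577530/10387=-55.60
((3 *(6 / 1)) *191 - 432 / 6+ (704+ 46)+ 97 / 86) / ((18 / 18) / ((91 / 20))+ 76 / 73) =3265.29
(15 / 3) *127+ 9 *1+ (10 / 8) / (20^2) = 206081 / 320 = 644.00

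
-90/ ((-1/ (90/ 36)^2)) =1125/ 2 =562.50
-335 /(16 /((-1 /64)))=335 /1024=0.33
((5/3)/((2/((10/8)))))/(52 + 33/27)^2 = 675/1835528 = 0.00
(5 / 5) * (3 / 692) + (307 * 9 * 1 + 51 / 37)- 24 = 70164759 / 25604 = 2740.38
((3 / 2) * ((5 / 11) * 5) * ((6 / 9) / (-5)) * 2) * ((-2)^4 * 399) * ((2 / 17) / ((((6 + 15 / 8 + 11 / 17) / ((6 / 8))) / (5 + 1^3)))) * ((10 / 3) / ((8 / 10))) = -1008000 / 671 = -1502.24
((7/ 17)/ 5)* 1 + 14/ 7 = 177/ 85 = 2.08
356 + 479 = 835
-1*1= -1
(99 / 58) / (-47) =-99 / 2726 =-0.04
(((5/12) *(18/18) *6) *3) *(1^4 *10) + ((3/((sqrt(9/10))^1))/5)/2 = sqrt(10)/10 + 75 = 75.32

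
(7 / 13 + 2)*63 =2079 / 13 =159.92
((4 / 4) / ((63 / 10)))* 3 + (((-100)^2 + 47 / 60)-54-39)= 4161469 / 420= 9908.26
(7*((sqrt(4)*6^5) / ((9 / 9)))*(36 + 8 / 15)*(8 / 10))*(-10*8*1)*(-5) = 1272692736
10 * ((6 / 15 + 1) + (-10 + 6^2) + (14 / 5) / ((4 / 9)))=337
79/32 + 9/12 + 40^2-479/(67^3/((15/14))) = 1603.22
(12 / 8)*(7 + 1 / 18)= 127 / 12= 10.58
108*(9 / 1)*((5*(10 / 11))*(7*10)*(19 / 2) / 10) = 3231900 / 11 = 293809.09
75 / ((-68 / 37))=-40.81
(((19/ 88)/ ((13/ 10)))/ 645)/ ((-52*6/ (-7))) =133/ 23021856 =0.00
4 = 4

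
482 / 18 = 241 / 9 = 26.78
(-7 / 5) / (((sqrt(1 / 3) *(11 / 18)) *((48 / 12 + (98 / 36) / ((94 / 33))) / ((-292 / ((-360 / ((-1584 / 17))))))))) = 41501376 *sqrt(3) / 1187875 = 60.51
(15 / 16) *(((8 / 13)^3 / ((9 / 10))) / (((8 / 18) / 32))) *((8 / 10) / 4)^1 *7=53760 / 2197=24.47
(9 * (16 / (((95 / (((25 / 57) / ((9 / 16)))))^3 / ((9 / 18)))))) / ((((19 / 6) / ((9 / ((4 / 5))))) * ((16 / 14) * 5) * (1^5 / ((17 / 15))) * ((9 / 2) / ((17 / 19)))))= 207155200 / 37143052370667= 0.00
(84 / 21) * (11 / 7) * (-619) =-27236 / 7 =-3890.86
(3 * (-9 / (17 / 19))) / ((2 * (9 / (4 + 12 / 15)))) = -684 / 85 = -8.05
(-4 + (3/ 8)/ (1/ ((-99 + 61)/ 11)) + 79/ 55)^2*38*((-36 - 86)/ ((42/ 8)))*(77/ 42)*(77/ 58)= -92823151/ 2900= -32007.98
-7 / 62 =-0.11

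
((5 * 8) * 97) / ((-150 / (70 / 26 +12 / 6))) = -23668 / 195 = -121.37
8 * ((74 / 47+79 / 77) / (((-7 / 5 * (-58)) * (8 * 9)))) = 15685 / 4407942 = 0.00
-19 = -19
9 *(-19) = -171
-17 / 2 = -8.50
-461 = -461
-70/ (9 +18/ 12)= -20/ 3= -6.67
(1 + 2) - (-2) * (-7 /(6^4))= 1937 /648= 2.99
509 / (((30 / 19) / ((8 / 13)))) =38684 / 195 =198.38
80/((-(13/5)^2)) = -2000/169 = -11.83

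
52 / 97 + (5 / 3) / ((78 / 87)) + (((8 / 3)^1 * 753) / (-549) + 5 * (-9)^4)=45419333257 / 1384578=32803.74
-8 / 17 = -0.47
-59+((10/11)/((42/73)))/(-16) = -218429/3696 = -59.10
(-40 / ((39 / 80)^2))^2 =65536000000 / 2313441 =28328.36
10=10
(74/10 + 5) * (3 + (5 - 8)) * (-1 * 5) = 0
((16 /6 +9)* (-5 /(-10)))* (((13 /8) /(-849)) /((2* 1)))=-455 /81504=-0.01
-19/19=-1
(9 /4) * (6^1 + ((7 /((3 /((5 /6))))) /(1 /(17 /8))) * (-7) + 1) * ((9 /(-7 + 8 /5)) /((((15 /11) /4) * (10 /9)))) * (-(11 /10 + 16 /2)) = -1975.10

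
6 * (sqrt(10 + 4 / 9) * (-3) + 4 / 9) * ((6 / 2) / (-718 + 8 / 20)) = -10 / 897 + 15 * sqrt(94) / 598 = 0.23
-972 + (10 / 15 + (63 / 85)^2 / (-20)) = -421084907 / 433500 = -971.36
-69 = -69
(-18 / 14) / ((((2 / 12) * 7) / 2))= -108 / 49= -2.20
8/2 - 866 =-862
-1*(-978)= 978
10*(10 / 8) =25 / 2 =12.50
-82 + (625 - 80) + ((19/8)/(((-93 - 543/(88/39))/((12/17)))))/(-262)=10091385905/21795649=463.00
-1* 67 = -67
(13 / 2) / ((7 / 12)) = 78 / 7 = 11.14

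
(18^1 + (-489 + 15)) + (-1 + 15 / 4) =-1813 / 4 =-453.25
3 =3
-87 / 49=-1.78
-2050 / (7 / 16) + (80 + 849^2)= 5013367 / 7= 716195.29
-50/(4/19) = -475/2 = -237.50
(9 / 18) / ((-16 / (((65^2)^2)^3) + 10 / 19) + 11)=108072172199008544921875 / 2491347969640302246093142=0.04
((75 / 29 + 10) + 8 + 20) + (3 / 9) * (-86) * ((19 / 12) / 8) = 145795 / 4176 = 34.91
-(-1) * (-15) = -15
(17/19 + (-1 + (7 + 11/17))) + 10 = 5666/323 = 17.54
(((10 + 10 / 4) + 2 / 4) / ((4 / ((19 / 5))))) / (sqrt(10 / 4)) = 247 * sqrt(10) / 100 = 7.81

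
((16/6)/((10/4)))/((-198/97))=-776/1485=-0.52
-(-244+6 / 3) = 242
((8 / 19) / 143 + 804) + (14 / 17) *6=37364320 / 46189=808.94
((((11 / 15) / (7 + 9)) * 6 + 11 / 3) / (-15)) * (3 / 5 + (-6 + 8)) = -6149 / 9000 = -0.68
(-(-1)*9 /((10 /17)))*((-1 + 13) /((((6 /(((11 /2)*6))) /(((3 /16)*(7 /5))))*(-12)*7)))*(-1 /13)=5049 /20800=0.24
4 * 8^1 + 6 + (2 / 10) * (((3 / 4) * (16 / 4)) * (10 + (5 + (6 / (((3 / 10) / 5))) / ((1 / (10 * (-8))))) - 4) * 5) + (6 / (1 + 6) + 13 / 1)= -167406 / 7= -23915.14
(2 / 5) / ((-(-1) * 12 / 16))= 8 / 15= 0.53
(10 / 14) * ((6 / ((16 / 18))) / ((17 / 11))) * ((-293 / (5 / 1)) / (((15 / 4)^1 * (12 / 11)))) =-106359 / 2380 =-44.69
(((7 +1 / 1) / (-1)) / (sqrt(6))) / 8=-sqrt(6) / 6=-0.41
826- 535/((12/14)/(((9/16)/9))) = 75551/96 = 786.99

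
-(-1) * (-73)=-73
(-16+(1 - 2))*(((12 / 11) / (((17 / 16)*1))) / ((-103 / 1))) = 192 / 1133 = 0.17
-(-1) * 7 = 7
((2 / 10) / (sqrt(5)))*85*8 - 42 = -42 +136*sqrt(5) / 5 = 18.82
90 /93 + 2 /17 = 1.09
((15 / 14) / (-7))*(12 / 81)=-10 / 441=-0.02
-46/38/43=-23/817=-0.03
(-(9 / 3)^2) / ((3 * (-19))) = 3 / 19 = 0.16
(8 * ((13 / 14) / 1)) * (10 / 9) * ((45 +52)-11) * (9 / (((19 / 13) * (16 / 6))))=218010 / 133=1639.17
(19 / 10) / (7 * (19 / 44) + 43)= 418 / 10125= 0.04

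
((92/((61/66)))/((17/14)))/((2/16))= 680064/1037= 655.80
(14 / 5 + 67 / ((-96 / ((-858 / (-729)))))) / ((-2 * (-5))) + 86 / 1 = 50270591 / 583200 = 86.20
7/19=0.37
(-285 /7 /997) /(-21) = 95 /48853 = 0.00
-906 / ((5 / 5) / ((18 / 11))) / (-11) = 16308 / 121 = 134.78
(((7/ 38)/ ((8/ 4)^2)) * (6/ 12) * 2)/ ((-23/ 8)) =-7/ 437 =-0.02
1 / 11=0.09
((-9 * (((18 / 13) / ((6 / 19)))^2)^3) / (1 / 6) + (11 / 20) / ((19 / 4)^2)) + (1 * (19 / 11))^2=-383689.02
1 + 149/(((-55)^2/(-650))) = -3753/121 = -31.02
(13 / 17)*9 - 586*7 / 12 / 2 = -33463 / 204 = -164.03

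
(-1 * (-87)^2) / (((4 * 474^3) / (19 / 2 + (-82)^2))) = -3775249 / 31554496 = -0.12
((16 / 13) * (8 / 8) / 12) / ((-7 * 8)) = -1 / 546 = -0.00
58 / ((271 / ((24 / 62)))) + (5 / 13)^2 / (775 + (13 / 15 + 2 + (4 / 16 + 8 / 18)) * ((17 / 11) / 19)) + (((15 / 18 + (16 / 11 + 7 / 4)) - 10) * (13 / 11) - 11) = -1080061538959360423 / 60126661230929436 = -17.96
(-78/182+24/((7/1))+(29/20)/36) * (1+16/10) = 28457/3600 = 7.90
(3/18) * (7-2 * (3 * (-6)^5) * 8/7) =373297/42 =8888.02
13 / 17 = 0.76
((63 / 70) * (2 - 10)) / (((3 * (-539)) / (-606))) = -7272 / 2695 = -2.70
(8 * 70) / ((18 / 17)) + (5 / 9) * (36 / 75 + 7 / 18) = 428791 / 810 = 529.37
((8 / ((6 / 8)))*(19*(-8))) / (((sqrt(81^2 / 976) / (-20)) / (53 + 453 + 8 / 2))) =66150400*sqrt(61) / 81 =6378409.14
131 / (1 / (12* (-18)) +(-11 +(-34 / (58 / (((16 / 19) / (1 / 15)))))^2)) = 8590693896 / 2873962823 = 2.99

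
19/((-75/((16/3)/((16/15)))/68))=-1292/15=-86.13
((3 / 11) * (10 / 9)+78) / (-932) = -646 / 7689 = -0.08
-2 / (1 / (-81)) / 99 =18 / 11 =1.64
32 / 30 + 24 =376 / 15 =25.07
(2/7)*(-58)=-116/7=-16.57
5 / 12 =0.42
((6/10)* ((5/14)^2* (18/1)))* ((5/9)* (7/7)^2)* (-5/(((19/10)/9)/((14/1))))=-33750/133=-253.76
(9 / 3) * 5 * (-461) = -6915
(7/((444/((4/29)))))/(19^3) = 7/22079121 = 0.00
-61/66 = -0.92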